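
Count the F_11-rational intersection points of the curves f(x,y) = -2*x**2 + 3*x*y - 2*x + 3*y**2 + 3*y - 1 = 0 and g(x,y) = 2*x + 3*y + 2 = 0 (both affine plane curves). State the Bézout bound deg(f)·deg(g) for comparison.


Common zeros: ∅; count = 0; Bézout bound = 2.

deg(f) = 2, deg(g) = 1, so Bézout bound = 2.
Scan x ∈ F_11. For each x, list the y ∈ F_11 with f(x, y) ≡ 0 and those with g(x, y) ≡ 0 (mod 11); the common zeros in that column are the intersection.
  x = 0: f ≡ 0 at y ∈ ∅; g ≡ 0 at y ∈ {3}; common: ∅.
  x = 1: f ≡ 0 at y ∈ ∅; g ≡ 0 at y ∈ {6}; common: ∅.
  x = 2: f ≡ 0 at y ∈ ∅; g ≡ 0 at y ∈ {9}; common: ∅.
  x = 3: f ≡ 0 at y ∈ {2, 5}; g ≡ 0 at y ∈ {1}; common: ∅.
  x = 4: f ≡ 0 at y ∈ ∅; g ≡ 0 at y ∈ {4}; common: ∅.
  x = 5: f ≡ 0 at y ∈ {8}; g ≡ 0 at y ∈ {7}; common: ∅.
  x = 6: f ≡ 0 at y ∈ {7, 8}; g ≡ 0 at y ∈ {10}; common: ∅.
  x = 7: f ≡ 0 at y ∈ ∅; g ≡ 0 at y ∈ {2}; common: ∅.
  x = 8: f ≡ 0 at y ∈ {4, 9}; g ≡ 0 at y ∈ {5}; common: ∅.
  x = 9: f ≡ 0 at y ∈ {5, 7}; g ≡ 0 at y ∈ {8}; common: ∅.
  x = 10: f ≡ 0 at y ∈ {2, 9}; g ≡ 0 at y ∈ {0}; common: ∅.
Collecting: common zeros = ∅, so the count is 0.
Comparison with the Bézout bound: 0 ≤ 2 = deg(f)·deg(g), as expected for curves with no common component (the affine F_11-count falls short of the bound because intersections may lie at infinity, over extension fields, or carry multiplicity).


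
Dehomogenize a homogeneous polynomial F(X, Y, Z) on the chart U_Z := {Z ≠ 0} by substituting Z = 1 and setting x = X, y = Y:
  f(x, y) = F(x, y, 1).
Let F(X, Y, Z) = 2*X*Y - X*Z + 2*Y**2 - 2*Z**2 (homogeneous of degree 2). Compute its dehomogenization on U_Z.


f(x, y) = 2*x*y - x + 2*y**2 - 2

On U_Z we set Z = 1. Each monomial c·X^i·Y^j·Z^k in F becomes c·x^i·y^j·1^k = c·x^i·y^j.
Substituting Z = 1: F(X, Y, 1) = 2*x*y - x + 2*y**2 - 2.
Note: deg(f) ≤ deg(F) = 2; strict inequality happens when F is divisible by Z (lost terms).


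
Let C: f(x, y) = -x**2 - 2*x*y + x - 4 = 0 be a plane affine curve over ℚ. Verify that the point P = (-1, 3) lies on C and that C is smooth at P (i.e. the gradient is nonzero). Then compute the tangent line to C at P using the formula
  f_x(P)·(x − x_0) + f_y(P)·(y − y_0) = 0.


Tangent line at P: -3*x + 2*y - 9 = 0.

Step 1: f(-1, 3) = 0, so P lies on C.
Step 2: partial derivatives
  f_x(x, y) = -2*x - 2*y + 1, f_y(x, y) = -2*x.
  f_x(P) = -3, f_y(P) = 2 (gradient nonzero, so P is smooth).
Step 3: tangent line at P: -3·(x − -1) + 2·(y − 3) = 0.
Expanding: -3*x + 2*y - 9 = 0.


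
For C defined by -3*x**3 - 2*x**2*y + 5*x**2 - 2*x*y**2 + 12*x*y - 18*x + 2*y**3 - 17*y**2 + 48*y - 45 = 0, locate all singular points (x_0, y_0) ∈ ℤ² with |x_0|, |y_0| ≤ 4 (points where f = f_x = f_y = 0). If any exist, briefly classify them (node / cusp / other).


Singular points: {(0, 3)}; classification: node.

Compute partial derivatives:
  f_x = -9*x**2 - 4*x*y + 10*x - 2*y**2 + 12*y - 18.
  f_y = -2*x**2 - 4*x*y + 12*x + 6*y**2 - 34*y + 48.
Scan x_0 ∈ {−4, ..., 4}. For each x_0, f_y(x_0, y) is a polynomial in y; find its integer roots y ∈ {−4, ..., 4}, then test f_x and f at those candidates.
  x = -4: f_y(-4, y) = 6*y**2 - 18*y - 32; no integer root y with |y| ≤ 4.
  x = -3: f_y(-3, y) = 6*y**2 - 22*y - 6; no integer root y with |y| ≤ 4.
  x = -2: f_y(-2, y) = 6*y**2 - 26*y + 16; no integer root y with |y| ≤ 4.
  x = -1: f_y(-1, y) = 6*y**2 - 30*y + 34; no integer root y with |y| ≤ 4.
  x = 0: f_y(0, y) = 6*y**2 - 34*y + 48; vanishes at y ∈ {3}. (0, 3): f_x = 0, f = 0 — SINGULAR.
  x = 1: f_y(1, y) = 6*y**2 - 38*y + 58; no integer root y with |y| ≤ 4.
  x = 2: f_y(2, y) = 6*y**2 - 42*y + 64; no integer root y with |y| ≤ 4.
  x = 3: f_y(3, y) = 6*y**2 - 46*y + 66; no integer root y with |y| ≤ 4.
  x = 4: f_y(4, y) = 6*y**2 - 50*y + 64; no integer root y with |y| ≤ 4.
Only singular point on the grid: (0, 3).
Classify: substitute x = 0 + u, y = 3 + v and expand: f = -3*u**3 - 2*u**2*v - u**2 - 2*u*v**2 + 2*v**3 + v**2.
No constant or linear terms (consistent with a singular point). Quadratic part: -u**2 + v**2. Cubic part: -3*u**3 - 2*u**2*v - 2*u*v**2 + 2*v**3.
The quadratic part v**2 - u**2 = (v − u)(v + u) splits into two distinct linear factors, so there are two distinct tangent lines y − 3 = ±(x − 0) — this is a node (ordinary double point).
Classification: node.


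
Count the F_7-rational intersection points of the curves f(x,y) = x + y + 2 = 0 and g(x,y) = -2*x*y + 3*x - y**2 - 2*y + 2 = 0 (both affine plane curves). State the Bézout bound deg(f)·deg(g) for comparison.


Common zeros: ∅; count = 0; Bézout bound = 2.

deg(f) = 1, deg(g) = 2, so Bézout bound = 2.
Scan x ∈ F_7. For each x, list the y ∈ F_7 with f(x, y) ≡ 0 and those with g(x, y) ≡ 0 (mod 7); the common zeros in that column are the intersection.
  x = 0: f ≡ 0 at y ∈ {5}; g ≡ 0 at y ∈ ∅; common: ∅.
  x = 1: f ≡ 0 at y ∈ {4}; g ≡ 0 at y ∈ {1, 2}; common: ∅.
  x = 2: f ≡ 0 at y ∈ {3}; g ≡ 0 at y ∈ ∅; common: ∅.
  x = 3: f ≡ 0 at y ∈ {2}; g ≡ 0 at y ∈ ∅; common: ∅.
  x = 4: f ≡ 0 at y ∈ {1}; g ≡ 0 at y ∈ {0, 4}; common: ∅.
  x = 5: f ≡ 0 at y ∈ {0}; g ≡ 0 at y ∈ {3, 6}; common: ∅.
  x = 6: f ≡ 0 at y ∈ {6}; g ≡ 0 at y ∈ ∅; common: ∅.
Collecting: common zeros = ∅, so the count is 0.
Comparison with the Bézout bound: 0 ≤ 2 = deg(f)·deg(g), as expected for curves with no common component (the affine F_7-count falls short of the bound because intersections may lie at infinity, over extension fields, or carry multiplicity).


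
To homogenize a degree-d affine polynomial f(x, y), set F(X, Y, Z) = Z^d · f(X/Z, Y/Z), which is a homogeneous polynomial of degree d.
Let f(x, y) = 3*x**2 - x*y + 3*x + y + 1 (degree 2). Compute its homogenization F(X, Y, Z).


F(X, Y, Z) = 3*X**2 - X*Y + 3*X*Z + Y*Z + Z**2

deg(f) = 2.
Substitute x = X/Z, y = Y/Z into f, then multiply by Z^2.
  monomial 3·x^2·y^0 ↦ 3·X^2·Y^0·Z^0.
  monomial -1·x^1·y^1 ↦ -1·X^1·Y^1·Z^0.
  monomial 3·x^1·y^0 ↦ 3·X^1·Y^0·Z^1.
  monomial 1·x^0·y^1 ↦ 1·X^0·Y^1·Z^1.
  monomial 1·x^0·y^0 ↦ 1·X^0·Y^0·Z^2.
Collecting: F(X, Y, Z) = 3*X**2 - X*Y + 3*X*Z + Y*Z + Z**2.


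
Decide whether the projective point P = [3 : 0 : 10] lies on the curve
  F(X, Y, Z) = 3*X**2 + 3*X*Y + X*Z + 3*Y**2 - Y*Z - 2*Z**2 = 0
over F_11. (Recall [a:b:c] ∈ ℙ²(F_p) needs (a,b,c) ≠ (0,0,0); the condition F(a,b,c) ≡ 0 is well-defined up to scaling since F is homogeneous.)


F(3,0,10) ≡ 0 (mod 11); P is on the curve.

Evaluate F(3, 0, 10) term-by-term (mod 11).
  3*X**2 ↦ 3·9·1·1 = 27
  3*X*Y ↦ 3·3·0·1 = 0
  X*Z ↦ 1·3·1·10 = 30
  3*Y**2 ↦ 3·1·0·1 = 0
  -Y*Z ↦ -1·1·0·10 = 0
  -2*Z**2 ↦ -2·1·1·100 = -200
Sum: F(3, 0, 10) = (27) + (0) + (30) + (0) + (0) + (-200) = -143.
Reducing mod 11: -143 ≡ 0 (mod 11).
Since F(a, b, c) ≡ 0 (mod 11), P lies on the curve.


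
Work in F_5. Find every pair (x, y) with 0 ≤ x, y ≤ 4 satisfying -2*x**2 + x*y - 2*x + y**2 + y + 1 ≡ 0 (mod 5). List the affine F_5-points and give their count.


Affine F_5-points: {(1, 1), (1, 2), (4, 2), (4, 3)}; count = 4.

For each of the 25 pairs (x, y) ∈ F_5², evaluate f(x, y) mod 5. Record the zeros.
  x = 0: [0↦1, 1↦3, 2↦2, 3↦3, 4↦1]  zeros at y ∈ ∅
  x = 1: [0↦2, 1↦0, 2↦0, 3↦2, 4↦1]  zeros at y ∈ {1, 2}
  x = 2: [0↦4, 1↦3, 2↦4, 3↦2, 4↦2]  zeros at y ∈ ∅
  x = 3: [0↦2, 1↦2, 2↦4, 3↦3, 4↦4]  zeros at y ∈ ∅
  x = 4: [0↦1, 1↦2, 2↦0, 3↦0, 4↦2]  zeros at y ∈ {2, 3}
Collecting zeros: affine points = {(1, 1), (1, 2), (4, 2), (4, 3)}.
Total count |C(F_5)_aff| = 4.


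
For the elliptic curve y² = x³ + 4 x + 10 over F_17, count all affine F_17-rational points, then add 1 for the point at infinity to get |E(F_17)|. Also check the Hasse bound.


Affine points = {(1, 7), (1, 10), (2, 3), (2, 14), (3, 7), (3, 10), (5, 6), (5, 11), (10, 8), (10, 9), (11, 5), (11, 12), (12, 1), (12, 16), (13, 7), (13, 10)}; affine count = 16; |E(F_17)| = 17.

Discriminant check: Δ ∝ 4a³ + 27b² = 4·4³ + 27·10² = 4·64 + 27·100 ≡ 15 (mod 17). Nonzero ⇒ E is nonsingular.
For each x ∈ F_17, compute rhs = x³ + 4·x + 10 mod 17, then count y ∈ F_17 with y² ≡ rhs.
  x = 0: rhs = 10, matching y values: none (0 points).
  x = 1: rhs = 15, matching y values: 7, 10 (2 points).
  x = 2: rhs = 9, matching y values: 3, 14 (2 points).
  x = 3: rhs = 15, matching y values: 7, 10 (2 points).
  x = 4: rhs = 5, matching y values: none (0 points).
  x = 5: rhs = 2, matching y values: 6, 11 (2 points).
  x = 6: rhs = 12, matching y values: none (0 points).
  x = 7: rhs = 7, matching y values: none (0 points).
  x = 8: rhs = 10, matching y values: none (0 points).
  x = 9: rhs = 10, matching y values: none (0 points).
  x = 10: rhs = 13, matching y values: 8, 9 (2 points).
  x = 11: rhs = 8, matching y values: 5, 12 (2 points).
  x = 12: rhs = 1, matching y values: 1, 16 (2 points).
  x = 13: rhs = 15, matching y values: 7, 10 (2 points).
  x = 14: rhs = 5, matching y values: none (0 points).
  x = 15: rhs = 11, matching y values: none (0 points).
  x = 16: rhs = 5, matching y values: none (0 points).
Total affine count: 16.
Full point count |E(F_17)| = 16 + 1 = 17.
Hasse bound: |17 − (17+1)| = |-1| = 1 ≤ 2√17 ≈ 8.2462 ✓.


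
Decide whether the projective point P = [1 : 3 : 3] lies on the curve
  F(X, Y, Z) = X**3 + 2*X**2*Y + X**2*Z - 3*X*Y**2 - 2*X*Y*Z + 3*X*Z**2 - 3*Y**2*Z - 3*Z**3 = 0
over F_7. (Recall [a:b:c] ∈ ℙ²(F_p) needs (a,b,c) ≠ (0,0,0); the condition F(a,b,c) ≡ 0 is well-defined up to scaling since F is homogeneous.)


F(1,3,3) ≡ 5 (mod 7); P is NOT on the curve.

Evaluate F(1, 3, 3) term-by-term (mod 7).
  X**3 ↦ 1·1·1·1 = 1
  2*X**2*Y ↦ 2·1·3·1 = 6
  X**2*Z ↦ 1·1·1·3 = 3
  -3*X*Y**2 ↦ -3·1·9·1 = -27
  -2*X*Y*Z ↦ -2·1·3·3 = -18
  3*X*Z**2 ↦ 3·1·1·9 = 27
  -3*Y**2*Z ↦ -3·1·9·3 = -81
  -3*Z**3 ↦ -3·1·1·27 = -81
Sum: F(1, 3, 3) = (1) + (6) + (3) + (-27) + (-18) + (27) + (-81) + (-81) = -170.
Reducing mod 7: -170 ≡ 5 (mod 7).
Since F(a, b, c) ≡ 5 ≠ 0 (mod 7), P does NOT lie on the curve.


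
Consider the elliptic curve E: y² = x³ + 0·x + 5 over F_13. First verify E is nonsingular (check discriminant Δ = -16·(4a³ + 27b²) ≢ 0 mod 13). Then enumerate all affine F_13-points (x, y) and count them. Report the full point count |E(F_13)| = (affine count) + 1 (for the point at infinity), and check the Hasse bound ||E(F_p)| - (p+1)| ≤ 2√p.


Affine points = {(2, 0), (4, 2), (4, 11), (5, 0), (6, 0), (7, 6), (7, 7), (8, 6), (8, 7), (10, 2), (10, 11), (11, 6), (11, 7), (12, 2), (12, 11)}; affine count = 15; |E(F_13)| = 16.

Discriminant check: Δ ∝ 4a³ + 27b² = 4·0³ + 27·5² = 4·0 + 27·25 ≡ 12 (mod 13). Nonzero ⇒ E is nonsingular.
For each x ∈ F_13, compute rhs = x³ + 0·x + 5 mod 13, then count y ∈ F_13 with y² ≡ rhs.
  x = 0: rhs = 5, matching y values: none (0 points).
  x = 1: rhs = 6, matching y values: none (0 points).
  x = 2: rhs = 0, matching y values: 0 (1 points).
  x = 3: rhs = 6, matching y values: none (0 points).
  x = 4: rhs = 4, matching y values: 2, 11 (2 points).
  x = 5: rhs = 0, matching y values: 0 (1 points).
  x = 6: rhs = 0, matching y values: 0 (1 points).
  x = 7: rhs = 10, matching y values: 6, 7 (2 points).
  x = 8: rhs = 10, matching y values: 6, 7 (2 points).
  x = 9: rhs = 6, matching y values: none (0 points).
  x = 10: rhs = 4, matching y values: 2, 11 (2 points).
  x = 11: rhs = 10, matching y values: 6, 7 (2 points).
  x = 12: rhs = 4, matching y values: 2, 11 (2 points).
Total affine count: 15.
Full point count |E(F_13)| = 15 + 1 = 16.
Hasse bound: |16 − (13+1)| = |2| = 2 ≤ 2√13 ≈ 7.2111 ✓.


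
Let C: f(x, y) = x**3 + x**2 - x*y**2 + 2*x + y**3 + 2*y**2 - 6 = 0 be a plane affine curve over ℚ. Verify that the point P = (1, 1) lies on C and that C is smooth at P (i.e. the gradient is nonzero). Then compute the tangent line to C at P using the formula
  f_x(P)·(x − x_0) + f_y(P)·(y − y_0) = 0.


Tangent line at P: 6*x + 5*y - 11 = 0.

Step 1: f(1, 1) = 0, so P lies on C.
Step 2: partial derivatives
  f_x(x, y) = 3*x**2 + 2*x - y**2 + 2, f_y(x, y) = -2*x*y + 3*y**2 + 4*y.
  f_x(P) = 6, f_y(P) = 5 (gradient nonzero, so P is smooth).
Step 3: tangent line at P: 6·(x − 1) + 5·(y − 1) = 0.
Expanding: 6*x + 5*y - 11 = 0.


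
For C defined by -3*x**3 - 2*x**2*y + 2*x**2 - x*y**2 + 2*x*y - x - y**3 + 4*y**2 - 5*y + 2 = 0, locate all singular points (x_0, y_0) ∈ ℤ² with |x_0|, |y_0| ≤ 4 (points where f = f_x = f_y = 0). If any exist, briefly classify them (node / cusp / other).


Singular points: {(0, 1)}; classification: cusp.

Compute partial derivatives:
  f_x = -9*x**2 - 4*x*y + 4*x - y**2 + 2*y - 1.
  f_y = -2*x**2 - 2*x*y + 2*x - 3*y**2 + 8*y - 5.
Scan x_0 ∈ {−4, ..., 4}. For each x_0, f_y(x_0, y) is a polynomial in y; find its integer roots y ∈ {−4, ..., 4}, then test f_x and f at those candidates.
  x = -4: f_y(-4, y) = -3*y**2 + 16*y - 45; no integer root y with |y| ≤ 4.
  x = -3: f_y(-3, y) = -3*y**2 + 14*y - 29; no integer root y with |y| ≤ 4.
  x = -2: f_y(-2, y) = -3*y**2 + 12*y - 17; no integer root y with |y| ≤ 4.
  x = -1: f_y(-1, y) = -3*y**2 + 10*y - 9; no integer root y with |y| ≤ 4.
  x = 0: f_y(0, y) = -3*y**2 + 8*y - 5; vanishes at y ∈ {1}. (0, 1): f_x = 0, f = 0 — SINGULAR.
  x = 1: f_y(1, y) = -3*y**2 + 6*y - 5; no integer root y with |y| ≤ 4.
  x = 2: f_y(2, y) = -3*y**2 + 4*y - 9; no integer root y with |y| ≤ 4.
  x = 3: f_y(3, y) = -3*y**2 + 2*y - 17; no integer root y with |y| ≤ 4.
  x = 4: f_y(4, y) = -3*y**2 - 29; no integer root y with |y| ≤ 4.
Only singular point on the grid: (0, 1).
Classify: substitute x = 0 + u, y = 1 + v and expand: f = -3*u**3 - 2*u**2*v - u*v**2 - v**3 + v**2.
No constant or linear terms (consistent with a singular point). Quadratic part: v**2. Cubic part: -3*u**3 - 2*u**2*v - u*v**2 - v**3.
The quadratic part v**2 is a perfect square, so there is a single (double) tangent line v = 0, i.e. y = 1. Restricting the cubic part to that line (v = 0) leaves -3*u**3 ≠ 0, so f is not divisible by v and the branch is v² ≈ 3*u**3 to lowest order — this is a cusp.
Classification: cusp.


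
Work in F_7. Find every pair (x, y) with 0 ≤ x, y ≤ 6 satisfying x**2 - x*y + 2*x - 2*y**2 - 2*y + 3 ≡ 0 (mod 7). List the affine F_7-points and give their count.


Affine F_7-points: {(0, 3), (1, 3), (1, 6), (3, 2), (3, 6), (4, 2)}; count = 6.

For each of the 49 pairs (x, y) ∈ F_7², evaluate f(x, y) mod 7. Record the zeros.
  x = 0: [0↦3, 1↦6, 2↦5, 3↦0, 4↦5, 5↦6, 6↦3]  zeros at y ∈ {3}
  x = 1: [0↦6, 1↦1, 2↦6, 3↦0, 4↦4, 5↦4, 6↦0]  zeros at y ∈ {3, 6}
  x = 2: [0↦4, 1↦5, 2↦2, 3↦2, 4↦5, 5↦4, 6↦6]  zeros at y ∈ ∅
  x = 3: [0↦4, 1↦4, 2↦0, 3↦6, 4↦1, 5↦6, 6↦0]  zeros at y ∈ {2, 6}
  x = 4: [0↦6, 1↦5, 2↦0, 3↦5, 4↦6, 5↦3, 6↦3]  zeros at y ∈ {2}
  x = 5: [0↦3, 1↦1, 2↦2, 3↦6, 4↦6, 5↦2, 6↦1]  zeros at y ∈ ∅
  x = 6: [0↦2, 1↦6, 2↦6, 3↦2, 4↦1, 5↦3, 6↦1]  zeros at y ∈ ∅
Collecting zeros: affine points = {(0, 3), (1, 3), (1, 6), (3, 2), (3, 6), (4, 2)}.
Total count |C(F_7)_aff| = 6.


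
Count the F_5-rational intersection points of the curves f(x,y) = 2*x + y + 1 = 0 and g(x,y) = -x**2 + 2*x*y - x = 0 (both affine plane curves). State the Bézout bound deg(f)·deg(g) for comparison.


Common zeros: {(0, 4)}; count = 1; Bézout bound = 2.

deg(f) = 1, deg(g) = 2, so Bézout bound = 2.
Scan x ∈ F_5. For each x, list the y ∈ F_5 with f(x, y) ≡ 0 and those with g(x, y) ≡ 0 (mod 5); the common zeros in that column are the intersection.
  x = 0: f ≡ 0 at y ∈ {4}; g ≡ 0 at y ∈ {0, 1, 2, 3, 4}; common: {4}.
  x = 1: f ≡ 0 at y ∈ {2}; g ≡ 0 at y ∈ {1}; common: ∅.
  x = 2: f ≡ 0 at y ∈ {0}; g ≡ 0 at y ∈ {4}; common: ∅.
  x = 3: f ≡ 0 at y ∈ {3}; g ≡ 0 at y ∈ {2}; common: ∅.
  x = 4: f ≡ 0 at y ∈ {1}; g ≡ 0 at y ∈ {0}; common: ∅.
Collecting: common zeros = {(0, 4)}, so the count is 1.
Comparison with the Bézout bound: 1 ≤ 2 = deg(f)·deg(g), as expected for curves with no common component (the affine F_5-count falls short of the bound because intersections may lie at infinity, over extension fields, or carry multiplicity).


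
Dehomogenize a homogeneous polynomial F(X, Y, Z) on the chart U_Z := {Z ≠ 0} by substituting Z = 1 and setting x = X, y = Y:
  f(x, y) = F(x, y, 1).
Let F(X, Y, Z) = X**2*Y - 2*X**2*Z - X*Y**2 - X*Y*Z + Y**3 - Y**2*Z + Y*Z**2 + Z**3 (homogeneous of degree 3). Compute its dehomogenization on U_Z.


f(x, y) = x**2*y - 2*x**2 - x*y**2 - x*y + y**3 - y**2 + y + 1

On U_Z we set Z = 1. Each monomial c·X^i·Y^j·Z^k in F becomes c·x^i·y^j·1^k = c·x^i·y^j.
Substituting Z = 1: F(X, Y, 1) = x**2*y - 2*x**2 - x*y**2 - x*y + y**3 - y**2 + y + 1.
Note: deg(f) ≤ deg(F) = 3; strict inequality happens when F is divisible by Z (lost terms).


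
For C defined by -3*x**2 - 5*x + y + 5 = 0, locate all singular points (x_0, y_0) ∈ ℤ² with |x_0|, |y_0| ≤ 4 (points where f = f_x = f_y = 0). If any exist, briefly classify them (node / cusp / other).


No singular points in the scanned grid; C is smooth there.

Compute partial derivatives:
  f_x = -6*x - 5.
  f_y = 1.
f_y = 1 is a nonzero constant, so f_y never vanishes: no point (x, y) can satisfy f = f_x = f_y = 0. In particular no (x, y) ∈ {−4, ..., 4}² is singular; the curve is smooth.


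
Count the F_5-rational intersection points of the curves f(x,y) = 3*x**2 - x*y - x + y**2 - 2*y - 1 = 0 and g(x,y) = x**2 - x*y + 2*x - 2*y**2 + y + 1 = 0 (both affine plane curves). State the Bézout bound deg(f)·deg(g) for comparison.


Common zeros: ∅; count = 0; Bézout bound = 4.

deg(f) = 2, deg(g) = 2, so Bézout bound = 4.
Scan x ∈ F_5. For each x, list the y ∈ F_5 with f(x, y) ≡ 0 and those with g(x, y) ≡ 0 (mod 5); the common zeros in that column are the intersection.
  x = 0: f ≡ 0 at y ∈ ∅; g ≡ 0 at y ∈ {1, 2}; common: ∅.
  x = 1: f ≡ 0 at y ∈ {4}; g ≡ 0 at y ∈ ∅; common: ∅.
  x = 2: f ≡ 0 at y ∈ {2}; g ≡ 0 at y ∈ ∅; common: ∅.
  x = 3: f ≡ 0 at y ∈ ∅; g ≡ 0 at y ∈ ∅; common: ∅.
  x = 4: f ≡ 0 at y ∈ {2, 4}; g ≡ 0 at y ∈ {0, 1}; common: ∅.
Collecting: common zeros = ∅, so the count is 0.
Comparison with the Bézout bound: 0 ≤ 4 = deg(f)·deg(g), as expected for curves with no common component (the affine F_5-count falls short of the bound because intersections may lie at infinity, over extension fields, or carry multiplicity).


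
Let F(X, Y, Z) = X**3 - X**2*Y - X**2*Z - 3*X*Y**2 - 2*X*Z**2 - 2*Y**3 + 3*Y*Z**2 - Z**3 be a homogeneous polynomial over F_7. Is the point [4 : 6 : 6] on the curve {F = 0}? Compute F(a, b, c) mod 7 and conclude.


F(4,6,6) ≡ 6 (mod 7); P is NOT on the curve.

Evaluate F(4, 6, 6) term-by-term (mod 7).
  X**3 ↦ 1·64·1·1 = 64
  -X**2*Y ↦ -1·16·6·1 = -96
  -X**2*Z ↦ -1·16·1·6 = -96
  -3*X*Y**2 ↦ -3·4·36·1 = -432
  -2*X*Z**2 ↦ -2·4·1·36 = -288
  -2*Y**3 ↦ -2·1·216·1 = -432
  3*Y*Z**2 ↦ 3·1·6·36 = 648
  -Z**3 ↦ -1·1·1·216 = -216
Sum: F(4, 6, 6) = (64) + (-96) + (-96) + (-432) + (-288) + (-432) + (648) + (-216) = -848.
Reducing mod 7: -848 ≡ 6 (mod 7).
Since F(a, b, c) ≡ 6 ≠ 0 (mod 7), P does NOT lie on the curve.


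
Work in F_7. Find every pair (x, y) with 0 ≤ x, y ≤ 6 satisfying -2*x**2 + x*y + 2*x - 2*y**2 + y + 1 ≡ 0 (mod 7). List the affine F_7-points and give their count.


Affine F_7-points: {(0, 1), (0, 3), (4, 2), (4, 4), (5, 1), (5, 2), (6, 3), (6, 4)}; count = 8.

For each of the 49 pairs (x, y) ∈ F_7², evaluate f(x, y) mod 7. Record the zeros.
  x = 0: [0↦1, 1↦0, 2↦2, 3↦0, 4↦1, 5↦5, 6↦5]  zeros at y ∈ {1, 3}
  x = 1: [0↦1, 1↦1, 2↦4, 3↦3, 4↦5, 5↦3, 6↦4]  zeros at y ∈ ∅
  x = 2: [0↦4, 1↦5, 2↦2, 3↦2, 4↦5, 5↦4, 6↦6]  zeros at y ∈ ∅
  x = 3: [0↦3, 1↦5, 2↦3, 3↦4, 4↦1, 5↦1, 6↦4]  zeros at y ∈ ∅
  x = 4: [0↦5, 1↦1, 2↦0, 3↦2, 4↦0, 5↦1, 6↦5]  zeros at y ∈ {2, 4}
  x = 5: [0↦3, 1↦0, 2↦0, 3↦3, 4↦2, 5↦4, 6↦2]  zeros at y ∈ {1, 2}
  x = 6: [0↦4, 1↦2, 2↦3, 3↦0, 4↦0, 5↦3, 6↦2]  zeros at y ∈ {3, 4}
Collecting zeros: affine points = {(0, 1), (0, 3), (4, 2), (4, 4), (5, 1), (5, 2), (6, 3), (6, 4)}.
Total count |C(F_7)_aff| = 8.


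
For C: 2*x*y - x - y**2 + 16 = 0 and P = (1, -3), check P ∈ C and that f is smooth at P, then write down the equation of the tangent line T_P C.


Tangent line at P: -7*x + 8*y + 31 = 0.

Step 1: f(1, -3) = 0, so P lies on C.
Step 2: partial derivatives
  f_x(x, y) = 2*y - 1, f_y(x, y) = 2*x - 2*y.
  f_x(P) = -7, f_y(P) = 8 (gradient nonzero, so P is smooth).
Step 3: tangent line at P: -7·(x − 1) + 8·(y − -3) = 0.
Expanding: -7*x + 8*y + 31 = 0.


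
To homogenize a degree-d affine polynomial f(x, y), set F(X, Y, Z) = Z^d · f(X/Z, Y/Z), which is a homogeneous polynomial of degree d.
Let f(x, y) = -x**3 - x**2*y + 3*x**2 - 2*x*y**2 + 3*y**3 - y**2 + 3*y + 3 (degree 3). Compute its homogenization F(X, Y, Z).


F(X, Y, Z) = -X**3 - X**2*Y + 3*X**2*Z - 2*X*Y**2 + 3*Y**3 - Y**2*Z + 3*Y*Z**2 + 3*Z**3

deg(f) = 3.
Substitute x = X/Z, y = Y/Z into f, then multiply by Z^3.
  monomial -1·x^3·y^0 ↦ -1·X^3·Y^0·Z^0.
  monomial -1·x^2·y^1 ↦ -1·X^2·Y^1·Z^0.
  monomial 3·x^2·y^0 ↦ 3·X^2·Y^0·Z^1.
  monomial -2·x^1·y^2 ↦ -2·X^1·Y^2·Z^0.
  monomial 3·x^0·y^3 ↦ 3·X^0·Y^3·Z^0.
  monomial -1·x^0·y^2 ↦ -1·X^0·Y^2·Z^1.
  monomial 3·x^0·y^1 ↦ 3·X^0·Y^1·Z^2.
  monomial 3·x^0·y^0 ↦ 3·X^0·Y^0·Z^3.
Collecting: F(X, Y, Z) = -X**3 - X**2*Y + 3*X**2*Z - 2*X*Y**2 + 3*Y**3 - Y**2*Z + 3*Y*Z**2 + 3*Z**3.


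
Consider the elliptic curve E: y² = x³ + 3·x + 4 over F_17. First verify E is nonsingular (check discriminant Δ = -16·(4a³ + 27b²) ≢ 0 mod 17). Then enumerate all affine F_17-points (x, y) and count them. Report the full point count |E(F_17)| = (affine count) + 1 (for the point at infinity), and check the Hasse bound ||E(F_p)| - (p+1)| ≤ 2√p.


Affine points = {(0, 2), (0, 15), (1, 5), (1, 12), (2, 1), (2, 16), (5, 5), (5, 12), (6, 0), (8, 8), (8, 9), (11, 5), (11, 12), (12, 0), (13, 8), (13, 9), (14, 6), (14, 11), (16, 0)}; affine count = 19; |E(F_17)| = 20.

Discriminant check: Δ ∝ 4a³ + 27b² = 4·3³ + 27·4² = 4·27 + 27·16 ≡ 13 (mod 17). Nonzero ⇒ E is nonsingular.
For each x ∈ F_17, compute rhs = x³ + 3·x + 4 mod 17, then count y ∈ F_17 with y² ≡ rhs.
  x = 0: rhs = 4, matching y values: 2, 15 (2 points).
  x = 1: rhs = 8, matching y values: 5, 12 (2 points).
  x = 2: rhs = 1, matching y values: 1, 16 (2 points).
  x = 3: rhs = 6, matching y values: none (0 points).
  x = 4: rhs = 12, matching y values: none (0 points).
  x = 5: rhs = 8, matching y values: 5, 12 (2 points).
  x = 6: rhs = 0, matching y values: 0 (1 points).
  x = 7: rhs = 11, matching y values: none (0 points).
  x = 8: rhs = 13, matching y values: 8, 9 (2 points).
  x = 9: rhs = 12, matching y values: none (0 points).
  x = 10: rhs = 14, matching y values: none (0 points).
  x = 11: rhs = 8, matching y values: 5, 12 (2 points).
  x = 12: rhs = 0, matching y values: 0 (1 points).
  x = 13: rhs = 13, matching y values: 8, 9 (2 points).
  x = 14: rhs = 2, matching y values: 6, 11 (2 points).
  x = 15: rhs = 7, matching y values: none (0 points).
  x = 16: rhs = 0, matching y values: 0 (1 points).
Total affine count: 19.
Full point count |E(F_17)| = 19 + 1 = 20.
Hasse bound: |20 − (17+1)| = |2| = 2 ≤ 2√17 ≈ 8.2462 ✓.


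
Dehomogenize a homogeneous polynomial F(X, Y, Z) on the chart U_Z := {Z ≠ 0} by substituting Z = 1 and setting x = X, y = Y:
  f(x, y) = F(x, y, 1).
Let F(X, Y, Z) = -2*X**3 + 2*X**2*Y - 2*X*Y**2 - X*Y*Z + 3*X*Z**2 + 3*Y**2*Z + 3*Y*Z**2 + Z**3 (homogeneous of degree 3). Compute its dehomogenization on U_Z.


f(x, y) = -2*x**3 + 2*x**2*y - 2*x*y**2 - x*y + 3*x + 3*y**2 + 3*y + 1

On U_Z we set Z = 1. Each monomial c·X^i·Y^j·Z^k in F becomes c·x^i·y^j·1^k = c·x^i·y^j.
Substituting Z = 1: F(X, Y, 1) = -2*x**3 + 2*x**2*y - 2*x*y**2 - x*y + 3*x + 3*y**2 + 3*y + 1.
Note: deg(f) ≤ deg(F) = 3; strict inequality happens when F is divisible by Z (lost terms).


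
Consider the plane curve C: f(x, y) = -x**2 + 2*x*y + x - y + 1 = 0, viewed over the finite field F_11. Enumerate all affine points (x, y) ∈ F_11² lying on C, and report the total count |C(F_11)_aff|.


Affine F_11-points: {(0, 1), (1, 10), (2, 4), (3, 1), (4, 0), (5, 7), (7, 4), (8, 0), (9, 10), (10, 7)}; count = 10.

For each of the 121 pairs (x, y) ∈ F_11², evaluate f(x, y) mod 11. Record the zeros.
  x = 0: [0↦1, 1↦0, 2↦10, 3↦9, 4↦8, 5↦7, 6↦6, 7↦5, 8↦4, 9↦3, 10↦2]  zeros at y ∈ {1}
  x = 1: [0↦1, 1↦2, 2↦3, 3↦4, 4↦5, 5↦6, 6↦7, 7↦8, 8↦9, 9↦10, 10↦0]  zeros at y ∈ {10}
  x = 2: [0↦10, 1↦2, 2↦5, 3↦8, 4↦0, 5↦3, 6↦6, 7↦9, 8↦1, 9↦4, 10↦7]  zeros at y ∈ {4}
  x = 3: [0↦6, 1↦0, 2↦5, 3↦10, 4↦4, 5↦9, 6↦3, 7↦8, 8↦2, 9↦7, 10↦1]  zeros at y ∈ {1}
  x = 4: [0↦0, 1↦7, 2↦3, 3↦10, 4↦6, 5↦2, 6↦9, 7↦5, 8↦1, 9↦8, 10↦4]  zeros at y ∈ {0}
  x = 5: [0↦3, 1↦1, 2↦10, 3↦8, 4↦6, 5↦4, 6↦2, 7↦0, 8↦9, 9↦7, 10↦5]  zeros at y ∈ {7}
  x = 6: [0↦4, 1↦4, 2↦4, 3↦4, 4↦4, 5↦4, 6↦4, 7↦4, 8↦4, 9↦4, 10↦4]  zeros at y ∈ ∅
  x = 7: [0↦3, 1↦5, 2↦7, 3↦9, 4↦0, 5↦2, 6↦4, 7↦6, 8↦8, 9↦10, 10↦1]  zeros at y ∈ {4}
  x = 8: [0↦0, 1↦4, 2↦8, 3↦1, 4↦5, 5↦9, 6↦2, 7↦6, 8↦10, 9↦3, 10↦7]  zeros at y ∈ {0}
  x = 9: [0↦6, 1↦1, 2↦7, 3↦2, 4↦8, 5↦3, 6↦9, 7↦4, 8↦10, 9↦5, 10↦0]  zeros at y ∈ {10}
  x = 10: [0↦10, 1↦7, 2↦4, 3↦1, 4↦9, 5↦6, 6↦3, 7↦0, 8↦8, 9↦5, 10↦2]  zeros at y ∈ {7}
Collecting zeros: affine points = {(0, 1), (1, 10), (2, 4), (3, 1), (4, 0), (5, 7), (7, 4), (8, 0), (9, 10), (10, 7)}.
Total count |C(F_11)_aff| = 10.


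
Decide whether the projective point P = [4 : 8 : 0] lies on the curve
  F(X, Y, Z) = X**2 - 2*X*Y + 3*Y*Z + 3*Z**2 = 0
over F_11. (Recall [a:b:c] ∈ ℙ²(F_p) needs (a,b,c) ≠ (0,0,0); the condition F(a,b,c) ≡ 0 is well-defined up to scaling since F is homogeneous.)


F(4,8,0) ≡ 7 (mod 11); P is NOT on the curve.

Evaluate F(4, 8, 0) term-by-term (mod 11).
  X**2 ↦ 1·16·1·1 = 16
  -2*X*Y ↦ -2·4·8·1 = -64
  3*Y*Z ↦ 3·1·8·0 = 0
  3*Z**2 ↦ 3·1·1·0 = 0
Sum: F(4, 8, 0) = (16) + (-64) + (0) + (0) = -48.
Reducing mod 11: -48 ≡ 7 (mod 11).
Since F(a, b, c) ≡ 7 ≠ 0 (mod 11), P does NOT lie on the curve.


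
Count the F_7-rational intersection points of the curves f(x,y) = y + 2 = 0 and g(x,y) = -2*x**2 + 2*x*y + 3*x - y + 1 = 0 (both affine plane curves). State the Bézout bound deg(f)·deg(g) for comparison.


Common zeros: {(1, 5), (2, 5)}; count = 2; Bézout bound = 2.

deg(f) = 1, deg(g) = 2, so Bézout bound = 2.
Scan x ∈ F_7. For each x, list the y ∈ F_7 with f(x, y) ≡ 0 and those with g(x, y) ≡ 0 (mod 7); the common zeros in that column are the intersection.
  x = 0: f ≡ 0 at y ∈ {5}; g ≡ 0 at y ∈ {1}; common: ∅.
  x = 1: f ≡ 0 at y ∈ {5}; g ≡ 0 at y ∈ {5}; common: {5}.
  x = 2: f ≡ 0 at y ∈ {5}; g ≡ 0 at y ∈ {5}; common: {5}.
  x = 3: f ≡ 0 at y ∈ {5}; g ≡ 0 at y ∈ {3}; common: ∅.
  x = 4: f ≡ 0 at y ∈ {5}; g ≡ 0 at y ∈ ∅; common: ∅.
  x = 5: f ≡ 0 at y ∈ {5}; g ≡ 0 at y ∈ {3}; common: ∅.
  x = 6: f ≡ 0 at y ∈ {5}; g ≡ 0 at y ∈ {1}; common: ∅.
Collecting: common zeros = {(1, 5), (2, 5)}, so the count is 2.
Comparison with the Bézout bound: 2 ≤ 2 = deg(f)·deg(g), as expected for curves with no common component (the bound is attained).


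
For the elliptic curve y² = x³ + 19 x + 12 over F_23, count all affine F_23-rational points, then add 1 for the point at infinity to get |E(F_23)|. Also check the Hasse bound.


Affine points = {(0, 9), (0, 14), (1, 3), (1, 20), (2, 9), (2, 14), (3, 2), (3, 21), (5, 5), (5, 18), (8, 3), (8, 20), (10, 11), (10, 12), (12, 6), (12, 17), (13, 8), (13, 15), (14, 3), (14, 20), (17, 2), (17, 21), (21, 9), (21, 14)}; affine count = 24; |E(F_23)| = 25.

Discriminant check: Δ ∝ 4a³ + 27b² = 4·19³ + 27·12² = 4·6859 + 27·144 ≡ 21 (mod 23). Nonzero ⇒ E is nonsingular.
For each x ∈ F_23, compute rhs = x³ + 19·x + 12 mod 23, then count y ∈ F_23 with y² ≡ rhs.
  x = 0: rhs = 12, matching y values: 9, 14 (2 points).
  x = 1: rhs = 9, matching y values: 3, 20 (2 points).
  x = 2: rhs = 12, matching y values: 9, 14 (2 points).
  x = 3: rhs = 4, matching y values: 2, 21 (2 points).
  x = 4: rhs = 14, matching y values: none (0 points).
  x = 5: rhs = 2, matching y values: 5, 18 (2 points).
  x = 6: rhs = 20, matching y values: none (0 points).
  x = 7: rhs = 5, matching y values: none (0 points).
  x = 8: rhs = 9, matching y values: 3, 20 (2 points).
  x = 9: rhs = 15, matching y values: none (0 points).
  x = 10: rhs = 6, matching y values: 11, 12 (2 points).
  x = 11: rhs = 11, matching y values: none (0 points).
  x = 12: rhs = 13, matching y values: 6, 17 (2 points).
  x = 13: rhs = 18, matching y values: 8, 15 (2 points).
  x = 14: rhs = 9, matching y values: 3, 20 (2 points).
  x = 15: rhs = 15, matching y values: none (0 points).
  x = 16: rhs = 19, matching y values: none (0 points).
  x = 17: rhs = 4, matching y values: 2, 21 (2 points).
  x = 18: rhs = 22, matching y values: none (0 points).
  x = 19: rhs = 10, matching y values: none (0 points).
  x = 20: rhs = 20, matching y values: none (0 points).
  x = 21: rhs = 12, matching y values: 9, 14 (2 points).
  x = 22: rhs = 15, matching y values: none (0 points).
Total affine count: 24.
Full point count |E(F_23)| = 24 + 1 = 25.
Hasse bound: |25 − (23+1)| = |1| = 1 ≤ 2√23 ≈ 9.5917 ✓.


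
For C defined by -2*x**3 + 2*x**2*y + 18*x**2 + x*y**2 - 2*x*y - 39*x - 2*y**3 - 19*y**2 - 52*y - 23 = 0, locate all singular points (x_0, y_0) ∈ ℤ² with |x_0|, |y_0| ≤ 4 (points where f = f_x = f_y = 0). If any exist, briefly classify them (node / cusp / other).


Singular points: {(2, -3)}; classification: cusp.

Compute partial derivatives:
  f_x = -6*x**2 + 4*x*y + 36*x + y**2 - 2*y - 39.
  f_y = 2*x**2 + 2*x*y - 2*x - 6*y**2 - 38*y - 52.
Scan x_0 ∈ {−4, ..., 4}. For each x_0, f_y(x_0, y) is a polynomial in y; find its integer roots y ∈ {−4, ..., 4}, then test f_x and f at those candidates.
  x = -4: f_y(-4, y) = -6*y**2 - 46*y - 12; no integer root y with |y| ≤ 4.
  x = -3: f_y(-3, y) = -6*y**2 - 44*y - 28; no integer root y with |y| ≤ 4.
  x = -2: f_y(-2, y) = -6*y**2 - 42*y - 40; no integer root y with |y| ≤ 4.
  x = -1: f_y(-1, y) = -6*y**2 - 40*y - 48; no integer root y with |y| ≤ 4.
  x = 0: f_y(0, y) = -6*y**2 - 38*y - 52; vanishes at y ∈ {-2}. (0, -2): f_x = -31 ≠ 0.
  x = 1: f_y(1, y) = -6*y**2 - 36*y - 52; no integer root y with |y| ≤ 4.
  x = 2: f_y(2, y) = -6*y**2 - 34*y - 48; vanishes at y ∈ {-3}. (2, -3): f_x = 0, f = 0 — SINGULAR.
  x = 3: f_y(3, y) = -6*y**2 - 32*y - 40; vanishes at y ∈ {-2}. (3, -2): f_x = -1 ≠ 0.
  x = 4: f_y(4, y) = -6*y**2 - 30*y - 28; no integer root y with |y| ≤ 4.
Only singular point on the grid: (2, -3).
Classify: substitute x = 2 + u, y = -3 + v and expand: f = -2*u**3 + 2*u**2*v + u*v**2 - 2*v**3 + v**2.
No constant or linear terms (consistent with a singular point). Quadratic part: v**2. Cubic part: -2*u**3 + 2*u**2*v + u*v**2 - 2*v**3.
The quadratic part v**2 is a perfect square, so there is a single (double) tangent line v = 0, i.e. y = -3. Restricting the cubic part to that line (v = 0) leaves -2*u**3 ≠ 0, so f is not divisible by v and the branch is v² ≈ 2*u**3 to lowest order — this is a cusp.
Classification: cusp.


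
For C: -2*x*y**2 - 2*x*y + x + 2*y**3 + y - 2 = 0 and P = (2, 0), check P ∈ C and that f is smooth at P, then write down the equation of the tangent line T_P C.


Tangent line at P: x - 3*y - 2 = 0.

Step 1: f(2, 0) = 0, so P lies on C.
Step 2: partial derivatives
  f_x(x, y) = -2*y**2 - 2*y + 1, f_y(x, y) = -4*x*y - 2*x + 6*y**2 + 1.
  f_x(P) = 1, f_y(P) = -3 (gradient nonzero, so P is smooth).
Step 3: tangent line at P: 1·(x − 2) + -3·(y − 0) = 0.
Expanding: x - 3*y - 2 = 0.


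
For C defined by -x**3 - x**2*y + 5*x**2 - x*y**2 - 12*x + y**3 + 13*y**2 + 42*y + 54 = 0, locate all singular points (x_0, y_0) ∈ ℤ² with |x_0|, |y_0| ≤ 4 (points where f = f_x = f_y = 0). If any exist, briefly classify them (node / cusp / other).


Singular points: {(3, -3)}; classification: node.

Compute partial derivatives:
  f_x = -3*x**2 - 2*x*y + 10*x - y**2 - 12.
  f_y = -x**2 - 2*x*y + 3*y**2 + 26*y + 42.
Scan x_0 ∈ {−4, ..., 4}. For each x_0, f_y(x_0, y) is a polynomial in y; find its integer roots y ∈ {−4, ..., 4}, then test f_x and f at those candidates.
  x = -4: f_y(-4, y) = 3*y**2 + 34*y + 26; no integer root y with |y| ≤ 4.
  x = -3: f_y(-3, y) = 3*y**2 + 32*y + 33; no integer root y with |y| ≤ 4.
  x = -2: f_y(-2, y) = 3*y**2 + 30*y + 38; no integer root y with |y| ≤ 4.
  x = -1: f_y(-1, y) = 3*y**2 + 28*y + 41; no integer root y with |y| ≤ 4.
  x = 0: f_y(0, y) = 3*y**2 + 26*y + 42; no integer root y with |y| ≤ 4.
  x = 1: f_y(1, y) = 3*y**2 + 24*y + 41; no integer root y with |y| ≤ 4.
  x = 2: f_y(2, y) = 3*y**2 + 22*y + 38; no integer root y with |y| ≤ 4.
  x = 3: f_y(3, y) = 3*y**2 + 20*y + 33; vanishes at y ∈ {-3}. (3, -3): f_x = 0, f = 0 — SINGULAR.
  x = 4: f_y(4, y) = 3*y**2 + 18*y + 26; no integer root y with |y| ≤ 4.
Only singular point on the grid: (3, -3).
Classify: substitute x = 3 + u, y = -3 + v and expand: f = -u**3 - u**2*v - u**2 - u*v**2 + v**3 + v**2.
No constant or linear terms (consistent with a singular point). Quadratic part: -u**2 + v**2. Cubic part: -u**3 - u**2*v - u*v**2 + v**3.
The quadratic part v**2 - u**2 = (v − u)(v + u) splits into two distinct linear factors, so there are two distinct tangent lines y − -3 = ±(x − 3) — this is a node (ordinary double point).
Classification: node.


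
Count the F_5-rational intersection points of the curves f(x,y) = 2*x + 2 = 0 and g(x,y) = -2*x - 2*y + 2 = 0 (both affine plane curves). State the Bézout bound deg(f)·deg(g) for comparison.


Common zeros: {(4, 2)}; count = 1; Bézout bound = 1.

deg(f) = 1, deg(g) = 1, so Bézout bound = 1.
Scan x ∈ F_5. For each x, list the y ∈ F_5 with f(x, y) ≡ 0 and those with g(x, y) ≡ 0 (mod 5); the common zeros in that column are the intersection.
  x = 0: f ≡ 0 at y ∈ ∅; g ≡ 0 at y ∈ {1}; common: ∅.
  x = 1: f ≡ 0 at y ∈ ∅; g ≡ 0 at y ∈ {0}; common: ∅.
  x = 2: f ≡ 0 at y ∈ ∅; g ≡ 0 at y ∈ {4}; common: ∅.
  x = 3: f ≡ 0 at y ∈ ∅; g ≡ 0 at y ∈ {3}; common: ∅.
  x = 4: f ≡ 0 at y ∈ {0, 1, 2, 3, 4}; g ≡ 0 at y ∈ {2}; common: {2}.
Collecting: common zeros = {(4, 2)}, so the count is 1.
Comparison with the Bézout bound: 1 ≤ 1 = deg(f)·deg(g), as expected for curves with no common component (the bound is attained).


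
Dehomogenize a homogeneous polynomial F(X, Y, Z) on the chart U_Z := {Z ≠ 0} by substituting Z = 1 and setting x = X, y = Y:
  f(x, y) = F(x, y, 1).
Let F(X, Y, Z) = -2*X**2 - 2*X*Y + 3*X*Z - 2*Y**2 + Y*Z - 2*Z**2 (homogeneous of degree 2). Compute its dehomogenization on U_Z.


f(x, y) = -2*x**2 - 2*x*y + 3*x - 2*y**2 + y - 2

On U_Z we set Z = 1. Each monomial c·X^i·Y^j·Z^k in F becomes c·x^i·y^j·1^k = c·x^i·y^j.
Substituting Z = 1: F(X, Y, 1) = -2*x**2 - 2*x*y + 3*x - 2*y**2 + y - 2.
Note: deg(f) ≤ deg(F) = 2; strict inequality happens when F is divisible by Z (lost terms).


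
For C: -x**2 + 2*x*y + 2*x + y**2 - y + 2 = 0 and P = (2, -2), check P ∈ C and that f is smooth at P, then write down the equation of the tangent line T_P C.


Tangent line at P: -6*x - y + 10 = 0.

Step 1: f(2, -2) = 0, so P lies on C.
Step 2: partial derivatives
  f_x(x, y) = -2*x + 2*y + 2, f_y(x, y) = 2*x + 2*y - 1.
  f_x(P) = -6, f_y(P) = -1 (gradient nonzero, so P is smooth).
Step 3: tangent line at P: -6·(x − 2) + -1·(y − -2) = 0.
Expanding: -6*x - y + 10 = 0.


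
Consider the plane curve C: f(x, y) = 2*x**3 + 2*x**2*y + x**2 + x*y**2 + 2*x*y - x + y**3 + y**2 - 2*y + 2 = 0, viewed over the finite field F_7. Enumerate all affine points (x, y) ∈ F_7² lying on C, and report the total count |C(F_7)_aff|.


Affine F_7-points: {(1, 5), (5, 2)}; count = 2.

For each of the 49 pairs (x, y) ∈ F_7², evaluate f(x, y) mod 7. Record the zeros.
  x = 0: [0↦2, 1↦2, 2↦3, 3↦4, 4↦4, 5↦2, 6↦4]  zeros at y ∈ ∅
  x = 1: [0↦4, 1↦2, 2↦3, 3↦6, 4↦3, 5↦0, 6↦3]  zeros at y ∈ {5}
  x = 2: [0↦6, 1↦6, 2↦4, 3↦6, 4↦4, 5↦4, 6↦5]  zeros at y ∈ ∅
  x = 3: [0↦6, 1↦5, 2↦4, 3↦2, 4↦5, 5↦5, 6↦1]  zeros at y ∈ ∅
  x = 4: [0↦2, 1↦4, 2↦1, 3↦6, 4↦4, 5↦1, 6↦3]  zeros at y ∈ ∅
  x = 5: [0↦6, 1↦1, 2↦0, 3↦2, 4↦6, 5↦4, 6↦2]  zeros at y ∈ {2}
  x = 6: [0↦2, 1↦1, 2↦6, 3↦2, 4↦2, 5↦5, 6↦3]  zeros at y ∈ ∅
Collecting zeros: affine points = {(1, 5), (5, 2)}.
Total count |C(F_7)_aff| = 2.


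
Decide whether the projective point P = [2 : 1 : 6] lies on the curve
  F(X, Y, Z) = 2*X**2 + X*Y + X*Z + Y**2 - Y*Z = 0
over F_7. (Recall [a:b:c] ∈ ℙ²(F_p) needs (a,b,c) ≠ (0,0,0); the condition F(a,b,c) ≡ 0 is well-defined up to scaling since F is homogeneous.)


F(2,1,6) ≡ 3 (mod 7); P is NOT on the curve.

Evaluate F(2, 1, 6) term-by-term (mod 7).
  2*X**2 ↦ 2·4·1·1 = 8
  X*Y ↦ 1·2·1·1 = 2
  X*Z ↦ 1·2·1·6 = 12
  Y**2 ↦ 1·1·1·1 = 1
  -Y*Z ↦ -1·1·1·6 = -6
Sum: F(2, 1, 6) = (8) + (2) + (12) + (1) + (-6) = 17.
Reducing mod 7: 17 ≡ 3 (mod 7).
Since F(a, b, c) ≡ 3 ≠ 0 (mod 7), P does NOT lie on the curve.


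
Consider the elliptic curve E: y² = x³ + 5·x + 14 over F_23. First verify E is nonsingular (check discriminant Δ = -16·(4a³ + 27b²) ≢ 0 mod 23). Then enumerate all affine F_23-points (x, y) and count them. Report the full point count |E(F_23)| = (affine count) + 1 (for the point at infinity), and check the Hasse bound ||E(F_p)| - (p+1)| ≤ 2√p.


Affine points = {(2, 3), (2, 20), (4, 11), (4, 12), (5, 7), (5, 16), (7, 1), (7, 22), (9, 11), (9, 12), (10, 11), (10, 12), (12, 10), (12, 13), (16, 2), (16, 21), (18, 5), (18, 18), (20, 8), (20, 15), (22, 10), (22, 13)}; affine count = 22; |E(F_23)| = 23.

Discriminant check: Δ ∝ 4a³ + 27b² = 4·5³ + 27·14² = 4·125 + 27·196 ≡ 19 (mod 23). Nonzero ⇒ E is nonsingular.
For each x ∈ F_23, compute rhs = x³ + 5·x + 14 mod 23, then count y ∈ F_23 with y² ≡ rhs.
  x = 0: rhs = 14, matching y values: none (0 points).
  x = 1: rhs = 20, matching y values: none (0 points).
  x = 2: rhs = 9, matching y values: 3, 20 (2 points).
  x = 3: rhs = 10, matching y values: none (0 points).
  x = 4: rhs = 6, matching y values: 11, 12 (2 points).
  x = 5: rhs = 3, matching y values: 7, 16 (2 points).
  x = 6: rhs = 7, matching y values: none (0 points).
  x = 7: rhs = 1, matching y values: 1, 22 (2 points).
  x = 8: rhs = 14, matching y values: none (0 points).
  x = 9: rhs = 6, matching y values: 11, 12 (2 points).
  x = 10: rhs = 6, matching y values: 11, 12 (2 points).
  x = 11: rhs = 20, matching y values: none (0 points).
  x = 12: rhs = 8, matching y values: 10, 13 (2 points).
  x = 13: rhs = 22, matching y values: none (0 points).
  x = 14: rhs = 22, matching y values: none (0 points).
  x = 15: rhs = 14, matching y values: none (0 points).
  x = 16: rhs = 4, matching y values: 2, 21 (2 points).
  x = 17: rhs = 21, matching y values: none (0 points).
  x = 18: rhs = 2, matching y values: 5, 18 (2 points).
  x = 19: rhs = 22, matching y values: none (0 points).
  x = 20: rhs = 18, matching y values: 8, 15 (2 points).
  x = 21: rhs = 19, matching y values: none (0 points).
  x = 22: rhs = 8, matching y values: 10, 13 (2 points).
Total affine count: 22.
Full point count |E(F_23)| = 22 + 1 = 23.
Hasse bound: |23 − (23+1)| = |-1| = 1 ≤ 2√23 ≈ 9.5917 ✓.
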